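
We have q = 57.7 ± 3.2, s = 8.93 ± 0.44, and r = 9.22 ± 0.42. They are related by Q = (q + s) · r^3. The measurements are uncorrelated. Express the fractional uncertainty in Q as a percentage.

Let u = q + s = 66.6. δu = √(δq² + δs²) = √(10.2 + 0.194) = 3.23, so δu/u = 0.0485.
Q is then a monomial in u, r:
δQ/Q = √((δu/u)² + (3·δr/r)²) = √(0.00235 + 0.0187) = 0.145

14.5%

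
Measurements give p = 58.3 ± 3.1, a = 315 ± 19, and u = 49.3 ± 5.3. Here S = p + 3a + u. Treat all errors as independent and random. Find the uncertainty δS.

57.3

Absolute uncertainties add in quadrature for a linear combination:
  (δp)² = 9.61;  (3·δa)² = 3250;  (δu)² = 28.1
δS = √(3290) = 57.3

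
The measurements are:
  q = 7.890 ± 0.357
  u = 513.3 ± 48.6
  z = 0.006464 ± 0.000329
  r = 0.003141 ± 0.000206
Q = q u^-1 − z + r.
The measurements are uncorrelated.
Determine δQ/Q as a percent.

13.8%

Let p = q·u^-1 = 0.01537. δp/p = √((1·δq/q)² + (-1·δu/u)²) = √(0.00205 + 0.00896) = 0.105, so δp = 0.00161.
Q = p − z + r: δQ = √(δp² + δz² + δr²) = √(2.6e-06 + 1.08e-07 + 4.24e-08) = 0.00166
Q = 0.01205, so δQ/Q = 0.00166/0.01205 = 0.138.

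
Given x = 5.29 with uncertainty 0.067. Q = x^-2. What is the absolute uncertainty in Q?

0.000905

Relative error in a monomial: (δQ/Q)² = Σ (nᵢ · δxᵢ/xᵢ)².
  (-2·δx/x)² = (-2×0.0127)² = 0.000642
δQ/Q = √(0.000642) = 0.0253
Q = 0.0357, so δQ = 0.0253 × 0.0357 = 0.000905.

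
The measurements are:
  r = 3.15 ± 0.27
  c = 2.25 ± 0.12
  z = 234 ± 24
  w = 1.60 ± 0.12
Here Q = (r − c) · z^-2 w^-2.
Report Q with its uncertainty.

Let u = r − c = 0.900. δu = √(δr² + δc²) = √(0.0729 + 0.0144) = 0.295, so δu/u = 0.328.
Q is then a monomial in u, z, w:
δQ/Q = √((δu/u)² + (-2·δz/z)² + (-2·δw/w)²) = √(0.108 + 0.0421 + 0.0225) = 0.415
Q = 6.42e-06, so δQ = 0.415 × 6.42e-06 = 2.67e-06.

(6.42 ± 2.67) × 10^-6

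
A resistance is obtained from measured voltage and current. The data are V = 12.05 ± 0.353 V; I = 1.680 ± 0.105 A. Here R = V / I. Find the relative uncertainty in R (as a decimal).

For a monomial R ∝ V, I^-1, fractional errors add in quadrature:
  (1·δV/V)² = (1×0.0293)² = 0.000858;  (-1·δI/I)² = (-1×0.0625)² = 0.00391
δR/R = √(0.00476) = 0.0690

0.0690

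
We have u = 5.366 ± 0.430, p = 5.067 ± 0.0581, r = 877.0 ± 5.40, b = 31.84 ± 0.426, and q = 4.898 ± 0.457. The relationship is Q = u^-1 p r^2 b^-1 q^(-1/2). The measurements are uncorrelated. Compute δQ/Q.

0.0952

For a monomial Q ∝ u^-1, p, r^2, b^-1, q^(-1/2), fractional errors add in quadrature:
  (-1·δu/u)² = (-1×0.0801)² = 0.00642;  (1·δp/p)² = (1×0.0115)² = 0.000131;  (2·δr/r)² = (2×0.00616)² = 0.000152;  (-1·δb/b)² = (-1×0.0134)² = 0.000179;  (−½·δq/q)² = (-0.5×0.0933)² = 0.00218
δQ/Q = √(0.00906) = 0.0952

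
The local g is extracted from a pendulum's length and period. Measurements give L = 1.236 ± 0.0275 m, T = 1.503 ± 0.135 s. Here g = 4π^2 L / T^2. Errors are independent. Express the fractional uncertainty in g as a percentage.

Relative error in a monomial: (δg/g)² = Σ (nᵢ · δxᵢ/xᵢ)².
  (1·δL/L)² = (1×0.0222)² = 0.000495;  (-2·δT/T)² = (-2×0.0898)² = 0.0323
δg/g = √(0.0328) = 0.181

18.1%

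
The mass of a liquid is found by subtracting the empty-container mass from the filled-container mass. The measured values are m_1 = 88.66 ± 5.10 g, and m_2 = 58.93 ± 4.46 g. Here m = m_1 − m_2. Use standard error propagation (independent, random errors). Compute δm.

6.78 g

m is a linear combination, so absolute uncertainties add in quadrature:
  (δm_1)² = 26.0;  (δm_2)² = 19.9
δm = √(45.9) = 6.78 g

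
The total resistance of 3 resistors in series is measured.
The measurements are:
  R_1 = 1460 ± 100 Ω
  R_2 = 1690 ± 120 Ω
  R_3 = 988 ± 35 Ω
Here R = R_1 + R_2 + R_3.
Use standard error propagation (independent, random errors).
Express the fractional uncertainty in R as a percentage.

Sums and differences: (δR)² = Σ (cᵢ δxᵢ)².
  (δR_1)² = 10000;  (δR_2)² = 14400;  (δR_3)² = 1220
δR = √(25600) = 160 Ω
R = 4140 Ω, so δR/R = 160/4140 = 0.0387.

3.87%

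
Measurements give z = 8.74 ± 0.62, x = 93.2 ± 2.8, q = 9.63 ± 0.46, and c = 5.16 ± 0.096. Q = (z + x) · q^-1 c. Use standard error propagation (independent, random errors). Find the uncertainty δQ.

Let u = z + x = 102. δu = √(δz² + δx²) = √(0.384 + 7.84) = 2.87, so δu/u = 0.0281.
Q is then a monomial in u, q, c:
δQ/Q = √((δu/u)² + (-1·δq/q)² + (1·δc/c)²) = √(0.000791 + 0.00228 + 0.000346) = 0.0585
Q = 54.6, so δQ = 0.0585 × 54.6 = 3.19.

3.19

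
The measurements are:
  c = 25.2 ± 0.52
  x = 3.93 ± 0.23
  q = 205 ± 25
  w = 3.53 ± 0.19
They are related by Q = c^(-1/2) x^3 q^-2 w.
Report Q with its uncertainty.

Products/powers → add relative errors in quadrature, weighted by exponent:
  (−½·δc/c)² = (-0.5×0.0206)² = 0.000106;  (3·δx/x)² = (3×0.0585)² = 0.0308;  (-2·δq/q)² = (-2×0.122)² = 0.0595;  (1·δw/w)² = (1×0.0538)² = 0.00290
δQ/Q = √(0.0933) = 0.305
Q = 0.00102, so δQ = 0.305 × 0.00102 = 0.000310.

0.00102 ± 0.000310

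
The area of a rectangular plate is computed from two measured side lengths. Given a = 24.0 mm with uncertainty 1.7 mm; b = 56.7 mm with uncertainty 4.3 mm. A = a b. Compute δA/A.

0.104

Products/powers → add relative errors in quadrature, weighted by exponent:
  (1·δa/a)² = (1×0.0708)² = 0.00502;  (1·δb/b)² = (1×0.0758)² = 0.00575
δA/A = √(0.0108) = 0.104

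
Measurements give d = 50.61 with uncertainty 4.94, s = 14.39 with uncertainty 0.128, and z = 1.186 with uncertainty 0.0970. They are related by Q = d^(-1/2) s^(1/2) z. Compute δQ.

Products/powers → add relative errors in quadrature, weighted by exponent:
  (−½·δd/d)² = (-0.5×0.0976)² = 0.00238;  (½·δs/s)² = (0.5×0.00890)² = 1.98e-05;  (1·δz/z)² = (1×0.0818)² = 0.00669
δQ/Q = √(0.00909) = 0.0953
Q = 0.6324, so δQ = 0.0953 × 0.6324 = 0.0603.

0.0603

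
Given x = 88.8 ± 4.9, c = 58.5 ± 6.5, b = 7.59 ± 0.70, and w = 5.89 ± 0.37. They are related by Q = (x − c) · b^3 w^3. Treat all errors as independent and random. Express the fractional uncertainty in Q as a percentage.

42.9%

Let u = x − c = 30.3. δu = √(δx² + δc²) = √(24.0 + 42.2) = 8.14, so δu/u = 0.269.
Q is then a monomial in u, b, w:
δQ/Q = √((δu/u)² + (3·δb/b)² + (3·δw/w)²) = √(0.0722 + 0.0766 + 0.0355) = 0.429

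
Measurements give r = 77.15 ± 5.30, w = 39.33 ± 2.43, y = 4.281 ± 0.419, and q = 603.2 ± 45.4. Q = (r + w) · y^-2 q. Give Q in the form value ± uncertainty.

Let u = r + w = 116.5. δu = √(δr² + δw²) = √(28.1 + 5.90) = 5.83, so δu/u = 0.0501.
Q is then a monomial in u, y, q:
δQ/Q = √((δu/u)² + (-2·δy/y)² + (1·δq/q)²) = √(0.00251 + 0.0383 + 0.00566) = 0.216
Q = 3834, so δQ = 0.216 × 3834 = 827.

3834 ± 827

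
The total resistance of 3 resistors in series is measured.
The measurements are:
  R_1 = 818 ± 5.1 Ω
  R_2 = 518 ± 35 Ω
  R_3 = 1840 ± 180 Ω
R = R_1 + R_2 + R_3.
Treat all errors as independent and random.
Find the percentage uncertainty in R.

5.78%

Absolute uncertainties add in quadrature for a linear combination:
  (δR_1)² = 26.0;  (δR_2)² = 1220;  (δR_3)² = 32400
δR = √(33700) = 183 Ω
R = 3180 Ω, so δR/R = 183/3180 = 0.0578.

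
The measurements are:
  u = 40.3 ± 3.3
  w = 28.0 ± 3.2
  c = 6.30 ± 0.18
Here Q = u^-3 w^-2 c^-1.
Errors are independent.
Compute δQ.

1.04e-09

Q is a product of powers, so relative uncertainties combine in quadrature:
  (-3·δu/u)² = (-3×0.0819)² = 0.0603;  (-2·δw/w)² = (-2×0.114)² = 0.0522;  (-1·δc/c)² = (-1×0.0286)² = 0.000816
δQ/Q = √(0.113) = 0.337
Q = 3.09e-09, so δQ = 0.337 × 3.09e-09 = 1.04e-09.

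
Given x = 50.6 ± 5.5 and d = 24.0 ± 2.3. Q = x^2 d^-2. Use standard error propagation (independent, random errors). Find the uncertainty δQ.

1.29

Relative error in a monomial: (δQ/Q)² = Σ (nᵢ · δxᵢ/xᵢ)².
  (2·δx/x)² = (2×0.109)² = 0.0473;  (-2·δd/d)² = (-2×0.0958)² = 0.0367
δQ/Q = √(0.0840) = 0.290
Q = 4.45, so δQ = 0.290 × 4.45 = 1.29.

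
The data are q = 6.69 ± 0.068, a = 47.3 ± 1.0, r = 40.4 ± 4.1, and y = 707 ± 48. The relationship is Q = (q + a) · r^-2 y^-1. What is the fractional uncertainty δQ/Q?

Let u = q + a = 54.0. δu = √(δq² + δa²) = √(0.00462 + 1.00) = 1.00, so δu/u = 0.0186.
Q is then a monomial in u, r, y:
δQ/Q = √((δu/u)² + (-2·δr/r)² + (-1·δy/y)²) = √(0.000345 + 0.0412 + 0.00461) = 0.215

0.215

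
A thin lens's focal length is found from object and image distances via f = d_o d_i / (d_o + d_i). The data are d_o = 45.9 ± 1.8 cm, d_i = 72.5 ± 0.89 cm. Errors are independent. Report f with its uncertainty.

28.1 ± 0.688 cm

∂f/∂d_o = (d_i/(d_o+d_i))² = 0.375;  ∂f/∂d_i = (d_o/(d_o+d_i))² = 0.150
δf = √((∂f/∂d_o · δd_o)² + (∂f/∂d_i · δd_i)²) = √(0.456 + 0.0179) = 0.688 cm
f = 28.1 cm.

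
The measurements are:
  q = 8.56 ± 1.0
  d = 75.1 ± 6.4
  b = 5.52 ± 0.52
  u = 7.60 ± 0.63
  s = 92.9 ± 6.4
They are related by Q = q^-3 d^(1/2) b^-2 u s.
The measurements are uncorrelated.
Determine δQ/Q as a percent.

41.4%

For a monomial Q ∝ q^-3, d^(1/2), b^-2, u, s, fractional errors add in quadrature:
  (-3·δq/q)² = (-3×0.117)² = 0.123;  (½·δd/d)² = (0.5×0.0852)² = 0.00182;  (-2·δb/b)² = (-2×0.0942)² = 0.0355;  (1·δu/u)² = (1×0.0829)² = 0.00687;  (1·δs/s)² = (1×0.0689)² = 0.00475
δQ/Q = √(0.172) = 0.414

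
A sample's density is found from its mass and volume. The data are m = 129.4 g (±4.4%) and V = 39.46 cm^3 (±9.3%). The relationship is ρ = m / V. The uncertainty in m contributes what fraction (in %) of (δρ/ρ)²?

(δρ/ρ)² = (1·δm/m)² + (-1·δV/V)²
  m term: (1×0.0440)² = 0.00194
  V term: (-1×0.0930)² = 0.00865
Total = 0.0106. Share from m = 0.00194/0.0106 = 0.183.

18.3%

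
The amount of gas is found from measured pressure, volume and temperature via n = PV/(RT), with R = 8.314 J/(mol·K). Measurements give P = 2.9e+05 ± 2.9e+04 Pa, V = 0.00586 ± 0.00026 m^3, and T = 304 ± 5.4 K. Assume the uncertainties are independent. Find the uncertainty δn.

0.0745 mol

Relative error in a monomial: (δn/n)² = Σ (nᵢ · δxᵢ/xᵢ)².
  (1·δP/P)² = (1×0.100)² = 0.0100;  (1·δV/V)² = (1×0.0444)² = 0.00197;  (-1·δT/T)² = (-1×0.0178)² = 0.000316
δn/n = √(0.0123) = 0.111
n = 0.672 mol, so δn = 0.111 × 0.672 = 0.0745 mol.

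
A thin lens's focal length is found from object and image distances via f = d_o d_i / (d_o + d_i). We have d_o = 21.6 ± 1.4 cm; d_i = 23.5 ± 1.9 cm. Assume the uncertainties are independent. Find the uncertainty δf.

∂f/∂d_o = (d_i/(d_o+d_i))² = 0.272;  ∂f/∂d_i = (d_o/(d_o+d_i))² = 0.229
δf = √((∂f/∂d_o · δd_o)² + (∂f/∂d_i · δd_i)²) = √(0.144 + 0.190) = 0.578 cm

0.578 cm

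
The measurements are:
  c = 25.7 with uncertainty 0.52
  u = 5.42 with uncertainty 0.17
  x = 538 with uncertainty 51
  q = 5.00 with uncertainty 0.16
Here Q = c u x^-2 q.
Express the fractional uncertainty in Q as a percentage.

19.6%

Products/powers → add relative errors in quadrature, weighted by exponent:
  (1·δc/c)² = (1×0.0202)² = 0.000409;  (1·δu/u)² = (1×0.0314)² = 0.000984;  (-2·δx/x)² = (-2×0.0948)² = 0.0359;  (1·δq/q)² = (1×0.0320)² = 0.00102
δQ/Q = √(0.0384) = 0.196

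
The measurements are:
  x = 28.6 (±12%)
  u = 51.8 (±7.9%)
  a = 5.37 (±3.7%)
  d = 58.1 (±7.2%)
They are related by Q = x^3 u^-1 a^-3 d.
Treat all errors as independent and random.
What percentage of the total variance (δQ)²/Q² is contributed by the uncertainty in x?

(δQ/Q)² = (3·δx/x)² + (-1·δu/u)² + (-3·δa/a)² + (1·δd/d)²
  x term: (3×0.120)² = 0.130
  u term: (-1×0.0790)² = 0.00624
  a term: (-3×0.0370)² = 0.0123
  d term: (1×0.0720)² = 0.00518
Total = 0.153. Share from x = 0.130/0.153 = 0.845.

84.5%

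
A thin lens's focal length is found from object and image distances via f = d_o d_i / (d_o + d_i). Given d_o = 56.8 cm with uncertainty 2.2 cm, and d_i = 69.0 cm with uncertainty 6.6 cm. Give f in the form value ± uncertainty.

31.2 ± 1.50 cm

∂f/∂d_o = (d_i/(d_o+d_i))² = 0.301;  ∂f/∂d_i = (d_o/(d_o+d_i))² = 0.204
δf = √((∂f/∂d_o · δd_o)² + (∂f/∂d_i · δd_i)²) = √(0.438 + 1.81) = 1.50 cm
f = 31.2 cm.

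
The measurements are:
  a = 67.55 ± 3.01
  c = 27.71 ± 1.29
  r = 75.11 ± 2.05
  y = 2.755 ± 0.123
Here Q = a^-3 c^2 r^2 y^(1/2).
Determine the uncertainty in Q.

4.04

Q is a product of powers, so relative uncertainties combine in quadrature:
  (-3·δa/a)² = (-3×0.0446)² = 0.0179;  (2·δc/c)² = (2×0.0466)² = 0.00867;  (2·δr/r)² = (2×0.0273)² = 0.00298;  (½·δy/y)² = (0.5×0.0446)² = 0.000498
δQ/Q = √(0.0300) = 0.173
Q = 23.33, so δQ = 0.173 × 23.33 = 4.04.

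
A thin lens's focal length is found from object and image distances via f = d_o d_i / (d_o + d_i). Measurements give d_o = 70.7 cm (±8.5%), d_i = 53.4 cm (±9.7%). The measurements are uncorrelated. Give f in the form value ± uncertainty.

30.4 ± 2.02 cm

∂f/∂d_o = (d_i/(d_o+d_i))² = 0.185;  ∂f/∂d_i = (d_o/(d_o+d_i))² = 0.325
δf = √((∂f/∂d_o · δd_o)² + (∂f/∂d_i · δd_i)²) = √(1.24 + 2.83) = 2.02 cm
f = 30.4 cm.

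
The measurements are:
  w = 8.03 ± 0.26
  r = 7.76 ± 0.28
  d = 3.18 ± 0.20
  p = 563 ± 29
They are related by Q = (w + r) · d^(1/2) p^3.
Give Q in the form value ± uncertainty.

(5.02 ± 0.802) × 10^9

Let u = w + r = 15.8. δu = √(δw² + δr²) = √(0.0676 + 0.0784) = 0.382, so δu/u = 0.0242.
Q is then a monomial in u, d, p:
δQ/Q = √((δu/u)² + (½·δd/d)² + (3·δp/p)²) = √(0.000586 + 0.000989 + 0.0239) = 0.160
Q = 5.02e+09, so δQ = 0.160 × 5.02e+09 = 8.02e+08.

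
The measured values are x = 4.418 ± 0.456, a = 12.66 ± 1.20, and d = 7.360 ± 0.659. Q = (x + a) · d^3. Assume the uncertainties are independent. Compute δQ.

Let u = x + a = 17.08. δu = √(δx² + δa²) = √(0.208 + 1.44) = 1.28, so δu/u = 0.0752.
Q is then a monomial in u, d:
δQ/Q = √((δu/u)² + (3·δd/d)²) = √(0.00565 + 0.0722) = 0.279
Q = 6809, so δQ = 0.279 × 6809 = 1900.

1900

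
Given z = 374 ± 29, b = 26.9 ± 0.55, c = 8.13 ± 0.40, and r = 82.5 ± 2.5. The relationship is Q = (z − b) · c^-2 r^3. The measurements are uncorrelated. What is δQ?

Let u = z − b = 347. δu = √(δz² + δb²) = √(841 + 0.303) = 29.0, so δu/u = 0.0836.
Q is then a monomial in u, c, r:
δQ/Q = √((δu/u)² + (-2·δc/c)² + (3·δr/r)²) = √(0.00698 + 0.00968 + 0.00826) = 0.158
Q = 2.95e+06, so δQ = 0.158 × 2.95e+06 = 4.66e+05.

4.66e+05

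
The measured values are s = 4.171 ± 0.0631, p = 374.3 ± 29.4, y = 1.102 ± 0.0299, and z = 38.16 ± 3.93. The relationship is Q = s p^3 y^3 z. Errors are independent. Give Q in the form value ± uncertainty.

(1.117 ± 0.302) × 10^10

Q is a product of powers, so relative uncertainties combine in quadrature:
  (1·δs/s)² = (1×0.0151)² = 0.000229;  (3·δp/p)² = (3×0.0785)² = 0.0555;  (3·δy/y)² = (3×0.0271)² = 0.00663;  (1·δz/z)² = (1×0.103)² = 0.0106
δQ/Q = √(0.0730) = 0.270
Q = 1.117e+10, so δQ = 0.270 × 1.117e+10 = 3.02e+09.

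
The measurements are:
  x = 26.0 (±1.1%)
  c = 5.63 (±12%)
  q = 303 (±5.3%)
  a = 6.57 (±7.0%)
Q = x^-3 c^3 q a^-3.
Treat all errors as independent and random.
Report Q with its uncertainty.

For a monomial Q ∝ x^-3, c^3, q, a^-3, fractional errors add in quadrature:
  (-3·δx/x)² = (-3×0.0110)² = 0.00109;  (3·δc/c)² = (3×0.120)² = 0.130;  (1·δq/q)² = (1×0.0530)² = 0.00281;  (-3·δa/a)² = (-3×0.0700)² = 0.0441
δQ/Q = √(0.178) = 0.421
Q = 0.0108, so δQ = 0.421 × 0.0108 = 0.00457.

0.0108 ± 0.00457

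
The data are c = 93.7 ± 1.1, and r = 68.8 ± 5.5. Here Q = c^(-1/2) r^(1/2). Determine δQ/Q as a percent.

Products/powers → add relative errors in quadrature, weighted by exponent:
  (−½·δc/c)² = (-0.5×0.0117)² = 3.45e-05;  (½·δr/r)² = (0.5×0.0799)² = 0.00160
δQ/Q = √(0.00163) = 0.0404

4.04%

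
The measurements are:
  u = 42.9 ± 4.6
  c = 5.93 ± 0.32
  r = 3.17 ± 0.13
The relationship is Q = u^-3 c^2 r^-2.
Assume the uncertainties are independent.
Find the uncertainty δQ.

Since Q is a product/quotient, work with relative uncertainties:
  (-3·δu/u)² = (-3×0.107)² = 0.103;  (2·δc/c)² = (2×0.0540)² = 0.0116;  (-2·δr/r)² = (-2×0.0410)² = 0.00673
δQ/Q = √(0.122) = 0.349
Q = 4.43e-05, so δQ = 0.349 × 4.43e-05 = 1.55e-05.

1.55e-05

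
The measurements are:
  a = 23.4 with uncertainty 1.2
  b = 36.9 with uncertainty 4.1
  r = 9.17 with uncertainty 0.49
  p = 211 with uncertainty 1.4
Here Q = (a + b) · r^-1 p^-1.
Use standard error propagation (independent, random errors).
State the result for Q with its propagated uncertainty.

0.0312 ± 0.00277

Let u = a + b = 60.3. δu = √(δa² + δb²) = √(1.44 + 16.8) = 4.27, so δu/u = 0.0708.
Q is then a monomial in u, r, p:
δQ/Q = √((δu/u)² + (-1·δr/r)² + (-1·δp/p)²) = √(0.00502 + 0.00286 + 4.4e-05) = 0.0890
Q = 0.0312, so δQ = 0.0890 × 0.0312 = 0.00277.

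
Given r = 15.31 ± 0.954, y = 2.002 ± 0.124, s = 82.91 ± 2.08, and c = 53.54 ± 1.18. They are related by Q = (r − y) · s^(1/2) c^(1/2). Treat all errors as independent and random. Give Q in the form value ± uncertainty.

Let u = r − y = 13.31. δu = √(δr² + δy²) = √(0.910 + 0.0154) = 0.962, so δu/u = 0.0723.
Q is then a monomial in u, s, c:
δQ/Q = √((δu/u)² + (½·δs/s)² + (½·δc/c)²) = √(0.00523 + 0.000157 + 0.000121) = 0.0742
Q = 886.7, so δQ = 0.0742 × 886.7 = 65.8.

886.7 ± 65.8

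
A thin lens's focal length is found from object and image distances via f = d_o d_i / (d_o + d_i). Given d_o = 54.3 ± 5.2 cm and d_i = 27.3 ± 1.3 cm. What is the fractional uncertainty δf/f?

∂f/∂d_o = (d_i/(d_o+d_i))² = 0.112;  ∂f/∂d_i = (d_o/(d_o+d_i))² = 0.443
δf = √((∂f/∂d_o · δd_o)² + (∂f/∂d_i · δd_i)²) = √(0.339 + 0.331) = 0.819 cm
f = 18.2 cm, so δf/f = 0.819/18.2 = 0.0451.

0.0451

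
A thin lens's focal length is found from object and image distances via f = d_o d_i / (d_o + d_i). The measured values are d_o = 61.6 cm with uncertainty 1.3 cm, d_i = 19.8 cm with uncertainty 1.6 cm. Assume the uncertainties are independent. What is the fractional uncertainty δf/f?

∂f/∂d_o = (d_i/(d_o+d_i))² = 0.0592;  ∂f/∂d_i = (d_o/(d_o+d_i))² = 0.573
δf = √((∂f/∂d_o · δd_o)² + (∂f/∂d_i · δd_i)²) = √(0.00592 + 0.840) = 0.920 cm
f = 15.0 cm, so δf/f = 0.920/15.0 = 0.0614.

0.0614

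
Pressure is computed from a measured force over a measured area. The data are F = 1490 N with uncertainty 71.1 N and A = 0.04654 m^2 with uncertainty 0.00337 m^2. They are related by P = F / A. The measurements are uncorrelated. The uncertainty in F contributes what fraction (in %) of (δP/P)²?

(δP/P)² = (1·δF/F)² + (-1·δA/A)²
  F term: (1×0.0477)² = 0.00228
  A term: (-1×0.0724)² = 0.00524
Total = 0.00752. Share from F = 0.00228/0.00752 = 0.303.

30.3%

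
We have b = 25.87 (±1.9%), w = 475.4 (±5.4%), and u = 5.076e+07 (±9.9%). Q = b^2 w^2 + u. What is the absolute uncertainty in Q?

Let p = b^2·w^2 = 1.513e+08. δp/p = √((2·δb/b)² + (2·δw/w)²) = √(0.00144 + 0.0117) = 0.114, so δp = 1.73e+07.
Q = p + u: δQ = √(δp² + δu²) = √(3e+14 + 2.53e+13) = 1.8e+07

1.8e+07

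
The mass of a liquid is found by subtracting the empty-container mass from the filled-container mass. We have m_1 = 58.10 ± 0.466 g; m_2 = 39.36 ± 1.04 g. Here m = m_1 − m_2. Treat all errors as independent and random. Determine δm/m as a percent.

Sums and differences: (δm)² = Σ (cᵢ δxᵢ)².
  (δm_1)² = 0.217;  (δm_2)² = 1.08
δm = √(1.30) = 1.14 g
m = 18.74 g, so δm/m = 1.14/18.74 = 0.0608.

6.08%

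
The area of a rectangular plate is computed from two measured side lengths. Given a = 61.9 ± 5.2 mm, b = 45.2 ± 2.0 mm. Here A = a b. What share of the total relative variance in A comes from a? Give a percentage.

78.3%

(δA/A)² = (1·δa/a)² + (1·δb/b)²
  a term: (1×0.0840)² = 0.00706
  b term: (1×0.0442)² = 0.00196
Total = 0.00901. Share from a = 0.00706/0.00901 = 0.783.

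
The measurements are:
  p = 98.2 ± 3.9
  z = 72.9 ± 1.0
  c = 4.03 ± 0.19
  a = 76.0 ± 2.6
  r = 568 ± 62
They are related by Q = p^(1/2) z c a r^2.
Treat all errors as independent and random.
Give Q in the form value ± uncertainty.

For a monomial Q ∝ p^(1/2), z, c, a, r^2, fractional errors add in quadrature:
  (½·δp/p)² = (0.5×0.0397)² = 0.000394;  (1·δz/z)² = (1×0.0137)² = 0.000188;  (1·δc/c)² = (1×0.0471)² = 0.00222;  (1·δa/a)² = (1×0.0342)² = 0.00117;  (2·δr/r)² = (2×0.109)² = 0.0477
δQ/Q = √(0.0516) = 0.227
Q = 7.14e+10, so δQ = 0.227 × 7.14e+10 = 1.62e+10.

(7.14 ± 1.62) × 10^10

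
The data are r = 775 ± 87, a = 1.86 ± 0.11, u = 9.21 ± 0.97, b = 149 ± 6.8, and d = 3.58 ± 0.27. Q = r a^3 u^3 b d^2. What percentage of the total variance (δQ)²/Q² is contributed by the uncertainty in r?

7.47%

(δQ/Q)² = (1·δr/r)² + (3·δa/a)² + (3·δu/u)² + (1·δb/b)² + (2·δd/d)²
  r term: (1×0.112)² = 0.0126
  a term: (3×0.0591)² = 0.0315
  u term: (3×0.105)² = 0.0998
  b term: (1×0.0456)² = 0.00208
  d term: (2×0.0754)² = 0.0228
Total = 0.169. Share from r = 0.0126/0.169 = 0.0747.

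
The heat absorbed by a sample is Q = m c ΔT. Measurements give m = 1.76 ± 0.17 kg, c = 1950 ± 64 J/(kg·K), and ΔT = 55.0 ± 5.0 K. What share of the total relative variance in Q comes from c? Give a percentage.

(δQ/Q)² = (1·δm/m)² + (1·δc/c)² + (1·δΔT/ΔT)²
  m term: (1×0.0966)² = 0.00933
  c term: (1×0.0328)² = 0.00108
  ΔT term: (1×0.0909)² = 0.00826
Total = 0.0187. Share from c = 0.00108/0.0187 = 0.0577.

5.77%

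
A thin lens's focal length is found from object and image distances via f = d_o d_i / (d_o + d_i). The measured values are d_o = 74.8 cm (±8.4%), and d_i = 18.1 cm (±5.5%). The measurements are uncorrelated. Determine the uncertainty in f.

0.688 cm

∂f/∂d_o = (d_i/(d_o+d_i))² = 0.0380;  ∂f/∂d_i = (d_o/(d_o+d_i))² = 0.648
δf = √((∂f/∂d_o · δd_o)² + (∂f/∂d_i · δd_i)²) = √(0.0569 + 0.417) = 0.688 cm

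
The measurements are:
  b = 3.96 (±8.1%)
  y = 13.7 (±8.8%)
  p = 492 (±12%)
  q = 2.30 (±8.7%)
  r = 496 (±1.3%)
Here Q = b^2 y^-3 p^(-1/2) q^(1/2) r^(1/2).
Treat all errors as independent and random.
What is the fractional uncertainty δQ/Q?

0.319

Q is a product of powers, so relative uncertainties combine in quadrature:
  (2·δb/b)² = (2×0.0810)² = 0.0262;  (-3·δy/y)² = (-3×0.0880)² = 0.0697;  (−½·δp/p)² = (-0.5×0.120)² = 0.00360;  (½·δq/q)² = (0.5×0.0870)² = 0.00189;  (½·δr/r)² = (0.5×0.0130)² = 4.23e-05
δQ/Q = √(0.101) = 0.319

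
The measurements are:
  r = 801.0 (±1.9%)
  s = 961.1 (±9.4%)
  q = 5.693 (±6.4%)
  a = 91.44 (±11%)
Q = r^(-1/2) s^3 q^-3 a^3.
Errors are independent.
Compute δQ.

6.17e+10

Q is a product of powers, so relative uncertainties combine in quadrature:
  (−½·δr/r)² = (-0.5×0.0190)² = 9.02e-05;  (3·δs/s)² = (3×0.0940)² = 0.0795;  (-3·δq/q)² = (-3×0.0640)² = 0.0369;  (3·δa/a)² = (3×0.110)² = 0.109
δQ/Q = √(0.225) = 0.475
Q = 1.3e+11, so δQ = 0.475 × 1.3e+11 = 6.17e+10.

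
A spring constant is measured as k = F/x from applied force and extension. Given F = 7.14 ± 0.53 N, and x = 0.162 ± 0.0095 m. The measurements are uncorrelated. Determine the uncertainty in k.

Each factor contributes (exponent × relative error)² to (δk/k)²:
  (1·δF/F)² = (1×0.0742)² = 0.00551;  (-1·δx/x)² = (-1×0.0586)² = 0.00344
δk/k = √(0.00895) = 0.0946
k = 44.1 N/m, so δk = 0.0946 × 44.1 = 4.17 N/m.

4.17 N/m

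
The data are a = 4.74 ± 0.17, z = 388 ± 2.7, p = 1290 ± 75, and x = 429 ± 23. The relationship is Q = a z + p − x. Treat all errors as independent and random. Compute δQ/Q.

Let w = a·z = 1840. δw/w = √((1·δa/a)² + (1·δz/z)²) = √(0.00129 + 4.84e-05) = 0.0365, so δw = 67.2.
Q = w + p − x: δQ = √(δw² + δp² + δx²) = √(4510 + 5620 + 529) = 103
Q = 2700, so δQ/Q = 103/2700 = 0.0383.

0.0383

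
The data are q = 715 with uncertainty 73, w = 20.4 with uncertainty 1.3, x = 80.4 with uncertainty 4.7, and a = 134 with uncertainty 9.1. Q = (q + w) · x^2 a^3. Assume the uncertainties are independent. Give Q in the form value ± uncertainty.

Let u = q + w = 735. δu = √(δq² + δw²) = √(5330 + 1.69) = 73.0, so δu/u = 0.0993.
Q is then a monomial in u, x, a:
δQ/Q = √((δu/u)² + (2·δx/x)² + (3·δa/a)²) = √(0.00986 + 0.0137 + 0.0415) = 0.255
Q = 1.14e+13, so δQ = 0.255 × 1.14e+13 = 2.92e+12.

(1.14 ± 0.292) × 10^13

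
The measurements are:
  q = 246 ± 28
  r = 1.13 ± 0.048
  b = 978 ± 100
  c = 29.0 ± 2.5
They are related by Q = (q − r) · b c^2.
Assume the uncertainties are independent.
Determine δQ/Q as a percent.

Let u = q − r = 245. δu = √(δq² + δr²) = √(784 + 0.00230) = 28.0, so δu/u = 0.114.
Q is then a monomial in u, b, c:
δQ/Q = √((δu/u)² + (1·δb/b)² + (2·δc/c)²) = √(0.0131 + 0.0105 + 0.0297) = 0.231

23.1%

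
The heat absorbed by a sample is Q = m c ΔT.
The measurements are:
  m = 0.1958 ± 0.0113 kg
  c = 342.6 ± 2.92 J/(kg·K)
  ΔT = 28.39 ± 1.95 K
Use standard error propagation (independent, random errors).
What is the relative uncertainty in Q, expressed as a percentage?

9.01%

For a monomial Q ∝ m, c, ΔT, fractional errors add in quadrature:
  (1·δm/m)² = (1×0.0577)² = 0.00333;  (1·δc/c)² = (1×0.00852)² = 7.26e-05;  (1·δΔT/ΔT)² = (1×0.0687)² = 0.00472
δQ/Q = √(0.00812) = 0.0901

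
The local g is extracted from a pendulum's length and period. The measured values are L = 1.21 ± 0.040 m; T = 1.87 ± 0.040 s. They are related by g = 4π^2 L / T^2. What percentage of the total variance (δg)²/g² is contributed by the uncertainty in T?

62.6%

(δg/g)² = (1·δL/L)² + (-2·δT/T)²
  L term: (1×0.0331)² = 0.00109
  T term: (-2×0.0214)² = 0.00183
Total = 0.00292. Share from T = 0.00183/0.00292 = 0.626.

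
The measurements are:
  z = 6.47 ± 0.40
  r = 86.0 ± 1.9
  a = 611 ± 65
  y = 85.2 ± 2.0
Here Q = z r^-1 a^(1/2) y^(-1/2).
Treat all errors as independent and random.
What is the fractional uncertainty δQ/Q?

Products/powers → add relative errors in quadrature, weighted by exponent:
  (1·δz/z)² = (1×0.0618)² = 0.00382;  (-1·δr/r)² = (-1×0.0221)² = 0.000488;  (½·δa/a)² = (0.5×0.106)² = 0.00283;  (−½·δy/y)² = (-0.5×0.0235)² = 0.000138
δQ/Q = √(0.00728) = 0.0853

0.0853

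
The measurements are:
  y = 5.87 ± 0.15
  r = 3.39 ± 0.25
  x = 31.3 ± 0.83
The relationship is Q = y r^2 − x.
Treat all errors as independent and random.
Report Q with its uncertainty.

36.2 ± 10.1

Let p = y·r^2 = 67.5. δp/p = √((1·δy/y)² + (2·δr/r)²) = √(0.000653 + 0.0218) = 0.150, so δp = 10.1.
Q = p − x: δQ = √(δp² + δx²) = √(102 + 0.689) = 10.1
Q = 36.2.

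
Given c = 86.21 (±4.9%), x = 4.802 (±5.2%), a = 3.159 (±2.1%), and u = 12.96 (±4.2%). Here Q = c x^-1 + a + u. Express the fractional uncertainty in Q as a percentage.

4.09%

Let p = c·x^-1 = 17.95. δp/p = √((1·δc/c)² + (-1·δx/x)²) = √(0.00240 + 0.00270) = 0.0714, so δp = 1.28.
Q = p + a + u: δQ = √(δp² + δa² + δu²) = √(1.65 + 0.00440 + 0.296) = 1.40
Q = 34.07, so δQ/Q = 1.40/34.07 = 0.0409.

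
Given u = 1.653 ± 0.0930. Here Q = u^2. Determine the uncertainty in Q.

0.307

Q ∝ u^2, so δQ/Q = |2| · δu/u = 2 × 0.0563 = 0.113.
Q = 2.732, so δQ = 0.113 × 2.732 = 0.307.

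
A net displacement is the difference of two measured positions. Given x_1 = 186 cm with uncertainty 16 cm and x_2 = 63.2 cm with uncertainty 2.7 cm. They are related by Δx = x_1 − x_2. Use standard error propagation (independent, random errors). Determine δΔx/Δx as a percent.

Sums and differences: (δΔx)² = Σ (cᵢ δxᵢ)².
  (δx_1)² = 256;  (δx_2)² = 7.29
δΔx = √(263) = 16.2 cm
Δx = 123 cm, so δΔx/Δx = 16.2/123 = 0.132.

13.2%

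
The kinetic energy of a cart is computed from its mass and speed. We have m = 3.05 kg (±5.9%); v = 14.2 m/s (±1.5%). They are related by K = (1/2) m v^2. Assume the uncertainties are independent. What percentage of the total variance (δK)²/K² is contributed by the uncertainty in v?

20.5%

(δK/K)² = (1·δm/m)² + (2·δv/v)²
  m term: (1×0.0590)² = 0.00348
  v term: (2×0.0150)² = 0.000900
Total = 0.00438. Share from v = 0.000900/0.00438 = 0.205.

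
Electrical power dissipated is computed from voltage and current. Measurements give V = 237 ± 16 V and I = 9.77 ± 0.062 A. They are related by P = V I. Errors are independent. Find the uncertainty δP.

157 W

For a monomial P ∝ V, I, fractional errors add in quadrature:
  (1·δV/V)² = (1×0.0675)² = 0.00456;  (1·δI/I)² = (1×0.00635)² = 4.03e-05
δP/P = √(0.00460) = 0.0678
P = 2320 W, so δP = 0.0678 × 2320 = 157 W.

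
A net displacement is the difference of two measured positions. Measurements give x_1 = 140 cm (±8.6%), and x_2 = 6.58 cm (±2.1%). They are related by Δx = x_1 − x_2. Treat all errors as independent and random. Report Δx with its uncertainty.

Absolute uncertainties add in quadrature for a linear combination:
  (δx_1)² = 145;  (δx_2)² = 0.0191
δΔx = √(145) = 12.0 cm
Δx = 133 cm.

133 ± 12.0 cm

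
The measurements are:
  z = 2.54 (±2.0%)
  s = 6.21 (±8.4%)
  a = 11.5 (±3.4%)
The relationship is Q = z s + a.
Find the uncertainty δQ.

Let p = z·s = 15.8. δp/p = √((1·δz/z)² + (1·δs/s)²) = √(0.000400 + 0.00706) = 0.0863, so δp = 1.36.
Q = p + a: δQ = √(δp² + δa²) = √(1.86 + 0.153) = 1.42

1.42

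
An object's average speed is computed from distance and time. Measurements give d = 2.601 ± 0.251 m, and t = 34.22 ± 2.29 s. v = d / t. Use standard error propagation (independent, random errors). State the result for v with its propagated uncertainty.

For a monomial v ∝ d, t^-1, fractional errors add in quadrature:
  (1·δd/d)² = (1×0.0965)² = 0.00931;  (-1·δt/t)² = (-1×0.0669)² = 0.00448
δv/v = √(0.0138) = 0.117
v = 0.07601 m/s, so δv = 0.117 × 0.07601 = 0.00893 m/s.

0.07601 ± 0.00893 m/s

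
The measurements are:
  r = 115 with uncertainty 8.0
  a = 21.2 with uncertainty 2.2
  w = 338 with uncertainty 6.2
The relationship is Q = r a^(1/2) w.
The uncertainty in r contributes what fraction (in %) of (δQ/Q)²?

(δQ/Q)² = (1·δr/r)² + (½·δa/a)² + (1·δw/w)²
  r term: (1×0.0696)² = 0.00484
  a term: (0.5×0.104)² = 0.00269
  w term: (1×0.0183)² = 0.000336
Total = 0.00787. Share from r = 0.00484/0.00787 = 0.615.

61.5%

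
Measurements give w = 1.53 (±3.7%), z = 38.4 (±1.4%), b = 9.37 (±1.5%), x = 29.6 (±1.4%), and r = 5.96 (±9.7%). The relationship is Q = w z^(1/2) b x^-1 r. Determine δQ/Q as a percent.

10.6%

Products/powers → add relative errors in quadrature, weighted by exponent:
  (1·δw/w)² = (1×0.0370)² = 0.00137;  (½·δz/z)² = (0.5×0.0140)² = 4.9e-05;  (1·δb/b)² = (1×0.0150)² = 0.000225;  (-1·δx/x)² = (-1×0.0140)² = 0.000196;  (1·δr/r)² = (1×0.0970)² = 0.00941
δQ/Q = √(0.0112) = 0.106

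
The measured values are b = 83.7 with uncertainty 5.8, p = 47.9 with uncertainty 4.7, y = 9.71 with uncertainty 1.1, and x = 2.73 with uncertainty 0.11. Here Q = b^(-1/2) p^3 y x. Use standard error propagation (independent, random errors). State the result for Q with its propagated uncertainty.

Relative error in a monomial: (δQ/Q)² = Σ (nᵢ · δxᵢ/xᵢ)².
  (−½·δb/b)² = (-0.5×0.0693)² = 0.00120;  (3·δp/p)² = (3×0.0981)² = 0.0866;  (1·δy/y)² = (1×0.113)² = 0.0128;  (1·δx/x)² = (1×0.0403)² = 0.00162
δQ/Q = √(0.102) = 0.320
Q = 3.18e+05, so δQ = 0.320 × 3.18e+05 = 1.02e+05.

(3.18 ± 1.02) × 10^5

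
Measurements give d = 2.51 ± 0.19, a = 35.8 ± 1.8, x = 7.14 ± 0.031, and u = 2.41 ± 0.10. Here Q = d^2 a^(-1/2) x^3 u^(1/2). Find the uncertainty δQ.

92.5

Relative error in a monomial: (δQ/Q)² = Σ (nᵢ · δxᵢ/xᵢ)².
  (2·δd/d)² = (2×0.0757)² = 0.0229;  (−½·δa/a)² = (-0.5×0.0503)² = 0.000632;  (3·δx/x)² = (3×0.00434)² = 0.000170;  (½·δu/u)² = (0.5×0.0415)² = 0.000430
δQ/Q = √(0.0242) = 0.155
Q = 595, so δQ = 0.155 × 595 = 92.5.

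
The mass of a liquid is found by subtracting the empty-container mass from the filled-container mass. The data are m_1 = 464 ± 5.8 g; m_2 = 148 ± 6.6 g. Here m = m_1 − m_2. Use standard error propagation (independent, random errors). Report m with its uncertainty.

m is a linear combination, so absolute uncertainties add in quadrature:
  (δm_1)² = 33.6;  (δm_2)² = 43.6
δm = √(77.2) = 8.79 g
m = 316 g.

316 ± 8.79 g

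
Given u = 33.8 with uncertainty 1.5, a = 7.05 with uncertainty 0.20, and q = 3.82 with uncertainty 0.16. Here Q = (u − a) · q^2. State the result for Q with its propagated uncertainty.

Let w = u − a = 26.7. δw = √(δu² + δa²) = √(2.25 + 0.0400) = 1.51, so δw/w = 0.0566.
Q is then a monomial in w, q:
δQ/Q = √((δw/w)² + (2·δq/q)²) = √(0.00320 + 0.00702) = 0.101
Q = 390, so δQ = 0.101 × 390 = 39.5.

390 ± 39.5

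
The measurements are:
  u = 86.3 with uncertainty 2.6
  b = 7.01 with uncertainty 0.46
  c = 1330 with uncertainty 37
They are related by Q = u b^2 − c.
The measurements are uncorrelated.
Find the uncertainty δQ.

Let p = u·b^2 = 4240. δp/p = √((1·δu/u)² + (2·δb/b)²) = √(0.000908 + 0.0172) = 0.135, so δp = 571.
Q = p − c: δQ = √(δp² + δc²) = √(3.26e+05 + 1370) = 572

572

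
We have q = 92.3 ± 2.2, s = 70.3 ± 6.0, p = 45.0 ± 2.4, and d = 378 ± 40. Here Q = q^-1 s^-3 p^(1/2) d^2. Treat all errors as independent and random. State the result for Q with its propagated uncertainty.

Since Q is a product/quotient, work with relative uncertainties:
  (-1·δq/q)² = (-1×0.0238)² = 0.000568;  (-3·δs/s)² = (-3×0.0853)² = 0.0656;  (½·δp/p)² = (0.5×0.0533)² = 0.000711;  (2·δd/d)² = (2×0.106)² = 0.0448
δQ/Q = √(0.112) = 0.334
Q = 0.0299, so δQ = 0.334 × 0.0299 = 0.00999.

0.0299 ± 0.00999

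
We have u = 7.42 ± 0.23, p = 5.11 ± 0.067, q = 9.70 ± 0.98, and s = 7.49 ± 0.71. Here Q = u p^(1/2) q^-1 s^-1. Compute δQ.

Relative error in a monomial: (δQ/Q)² = Σ (nᵢ · δxᵢ/xᵢ)².
  (1·δu/u)² = (1×0.0310)² = 0.000961;  (½·δp/p)² = (0.5×0.0131)² = 4.3e-05;  (-1·δq/q)² = (-1×0.101)² = 0.0102;  (-1·δs/s)² = (-1×0.0948)² = 0.00899
δQ/Q = √(0.0202) = 0.142
Q = 0.231, so δQ = 0.142 × 0.231 = 0.0328.

0.0328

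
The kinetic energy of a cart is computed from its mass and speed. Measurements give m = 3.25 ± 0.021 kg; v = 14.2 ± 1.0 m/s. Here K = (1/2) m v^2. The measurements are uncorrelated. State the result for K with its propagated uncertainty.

Products/powers → add relative errors in quadrature, weighted by exponent:
  (1·δm/m)² = (1×0.00646)² = 4.18e-05;  (2·δv/v)² = (2×0.0704)² = 0.0198
δK/K = √(0.0199) = 0.141
K = 328 J, so δK = 0.141 × 328 = 46.2 J.

328 ± 46.2 J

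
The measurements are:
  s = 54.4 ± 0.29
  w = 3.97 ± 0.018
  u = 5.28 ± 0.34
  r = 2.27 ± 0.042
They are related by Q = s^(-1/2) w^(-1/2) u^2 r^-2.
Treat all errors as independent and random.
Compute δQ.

0.0493

Each factor contributes (exponent × relative error)² to (δQ/Q)²:
  (−½·δs/s)² = (-0.5×0.00533)² = 7.1e-06;  (−½·δw/w)² = (-0.5×0.00453)² = 5.14e-06;  (2·δu/u)² = (2×0.0644)² = 0.0166;  (-2·δr/r)² = (-2×0.0185)² = 0.00137
δQ/Q = √(0.0180) = 0.134
Q = 0.368, so δQ = 0.134 × 0.368 = 0.0493.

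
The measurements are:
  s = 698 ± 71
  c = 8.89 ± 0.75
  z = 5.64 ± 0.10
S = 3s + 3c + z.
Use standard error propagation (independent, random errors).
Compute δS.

213

Absolute uncertainties add in quadrature for a linear combination:
  (3·δs)² = 45400;  (3·δc)² = 5.06;  (δz)² = 0.0100
δS = √(45400) = 213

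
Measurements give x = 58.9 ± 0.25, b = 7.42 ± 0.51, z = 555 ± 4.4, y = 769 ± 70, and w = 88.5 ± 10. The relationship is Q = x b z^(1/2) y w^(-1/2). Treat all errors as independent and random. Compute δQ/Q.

For a monomial Q ∝ x, b, z^(1/2), y, w^(-1/2), fractional errors add in quadrature:
  (1·δx/x)² = (1×0.00424)² = 1.8e-05;  (1·δb/b)² = (1×0.0687)² = 0.00472;  (½·δz/z)² = (0.5×0.00793)² = 1.57e-05;  (1·δy/y)² = (1×0.0910)² = 0.00829;  (−½·δw/w)² = (-0.5×0.113)² = 0.00319
δQ/Q = √(0.0162) = 0.127

0.127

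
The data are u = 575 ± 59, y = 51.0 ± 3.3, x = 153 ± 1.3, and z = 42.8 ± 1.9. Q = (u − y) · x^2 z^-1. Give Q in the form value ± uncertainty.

Let w = u − y = 524. δw = √(δu² + δy²) = √(3480 + 10.9) = 59.1, so δw/w = 0.113.
Q is then a monomial in w, x, z:
δQ/Q = √((δw/w)² + (2·δx/x)² + (-1·δz/z)²) = √(0.0127 + 0.000289 + 0.00197) = 0.122
Q = 2.87e+05, so δQ = 0.122 × 2.87e+05 = 35100.

(2.87 ± 0.351) × 10^5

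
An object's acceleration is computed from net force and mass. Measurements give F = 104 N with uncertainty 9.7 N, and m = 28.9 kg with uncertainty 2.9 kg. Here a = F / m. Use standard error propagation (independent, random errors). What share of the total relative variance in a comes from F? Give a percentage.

(δa/a)² = (1·δF/F)² + (-1·δm/m)²
  F term: (1×0.0933)² = 0.00870
  m term: (-1×0.100)² = 0.0101
Total = 0.0188. Share from F = 0.00870/0.0188 = 0.463.

46.3%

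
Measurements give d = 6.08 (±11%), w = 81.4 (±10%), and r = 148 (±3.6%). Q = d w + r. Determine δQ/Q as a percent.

11.5%

Let p = d·w = 495. δp/p = √((1·δd/d)² + (1·δw/w)²) = √(0.0121 + 0.0100) = 0.149, so δp = 73.6.
Q = p + r: δQ = √(δp² + δr²) = √(5410 + 28.4) = 73.8
Q = 643, so δQ/Q = 73.8/643 = 0.115.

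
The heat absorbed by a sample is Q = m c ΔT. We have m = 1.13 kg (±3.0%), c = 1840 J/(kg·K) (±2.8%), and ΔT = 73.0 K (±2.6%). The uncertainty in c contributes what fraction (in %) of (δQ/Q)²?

33.2%

(δQ/Q)² = (1·δm/m)² + (1·δc/c)² + (1·δΔT/ΔT)²
  m term: (1×0.0300)² = 0.000900
  c term: (1×0.0280)² = 0.000784
  ΔT term: (1×0.0260)² = 0.000676
Total = 0.00236. Share from c = 0.000784/0.00236 = 0.332.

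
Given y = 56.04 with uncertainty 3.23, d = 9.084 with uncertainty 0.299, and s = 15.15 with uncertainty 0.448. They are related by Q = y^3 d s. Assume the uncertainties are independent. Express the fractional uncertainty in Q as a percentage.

17.8%

Each factor contributes (exponent × relative error)² to (δQ/Q)²:
  (3·δy/y)² = (3×0.0576)² = 0.0299;  (1·δd/d)² = (1×0.0329)² = 0.00108;  (1·δs/s)² = (1×0.0296)² = 0.000874
δQ/Q = √(0.0319) = 0.178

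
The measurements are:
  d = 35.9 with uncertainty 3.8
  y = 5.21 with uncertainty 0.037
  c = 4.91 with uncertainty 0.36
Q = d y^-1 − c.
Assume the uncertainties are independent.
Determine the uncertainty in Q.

0.815

Let p = d·y^-1 = 6.89. δp/p = √((1·δd/d)² + (-1·δy/y)²) = √(0.0112 + 5.04e-05) = 0.106, so δp = 0.731.
Q = p − c: δQ = √(δp² + δc²) = √(0.534 + 0.130) = 0.815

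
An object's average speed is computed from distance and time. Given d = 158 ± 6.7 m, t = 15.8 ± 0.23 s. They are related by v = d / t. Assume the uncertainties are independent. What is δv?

0.448 m/s

Each factor contributes (exponent × relative error)² to (δv/v)²:
  (1·δd/d)² = (1×0.0424)² = 0.00180;  (-1·δt/t)² = (-1×0.0146)² = 0.000212
δv/v = √(0.00201) = 0.0448
v = 10.00 m/s, so δv = 0.0448 × 10.00 = 0.448 m/s.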